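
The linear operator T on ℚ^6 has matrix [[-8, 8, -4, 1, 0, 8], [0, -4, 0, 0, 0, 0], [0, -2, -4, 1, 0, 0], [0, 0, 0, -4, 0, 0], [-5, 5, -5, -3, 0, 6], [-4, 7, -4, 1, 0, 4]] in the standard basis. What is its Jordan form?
J = [[-4, 1, 0, 0, 0, 0], [0, -4, 0, 0, 0, 0], [0, 0, -4, 1, 0, 0], [0, 0, 0, -4, 0, 0], [0, 0, 0, 0, 0, 1], [0, 0, 0, 0, 0, 0]]

The characteristic polynomial is det(xI - A) = x^2(x + 4)^4, so the eigenvalues are -4 (algebraic multiplicity 4), 0 (algebraic multiplicity 2).

For λ = -4: rank(A + 4I) = 4, rank((A + 4I)^2) = 2. The eigenspace has dimension 6 - 4 = 2, so there are 2 Jordan blocks; the rank sequence gives block sizes [2, 2].

For λ = 0: rank(A) = 5, rank(A^2) = 4. The eigenspace has dimension 6 - 5 = 1, so there is 1 Jordan block; the rank sequence gives block sizes [2].

Assembling the blocks gives the Jordan form J above.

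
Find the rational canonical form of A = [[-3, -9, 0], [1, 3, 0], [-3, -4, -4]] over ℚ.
The invariant factors of A (the non-unit diagonal entries of the Smith normal form of xI - A over ℚ[x]) are x^2(x + 4), each dividing the next. The characteristic polynomial is their product, x^2(x + 4).

The rational canonical form is the block-diagonal matrix of companion matrices C(f_i):
R = [[0, 0, 0], [1, 0, 0], [0, 1, -4]].

R = [[0, 0, 0], [1, 0, 0], [0, 1, -4]]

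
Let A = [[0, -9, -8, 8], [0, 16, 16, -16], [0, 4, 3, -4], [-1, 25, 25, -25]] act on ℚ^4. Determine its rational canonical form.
R = [[0, 0, 0, -16], [1, 0, 0, -24], [0, 1, 0, -17], [0, 0, 1, -6]]

The invariant factors of A (the non-unit diagonal entries of the Smith normal form of xI - A over ℚ[x]) are (x^2 + 3x + 4)^2, each dividing the next. The characteristic polynomial is their product, (x^2 + 3x + 4)^2.

The rational canonical form is the block-diagonal matrix of companion matrices C(f_i):
R = [[0, 0, 0, -16], [1, 0, 0, -24], [0, 1, 0, -17], [0, 0, 1, -6]].

Note the characteristic polynomial does not split into linear factors over ℚ, so A has no Jordan form over ℚ; the rational canonical form exists over any field.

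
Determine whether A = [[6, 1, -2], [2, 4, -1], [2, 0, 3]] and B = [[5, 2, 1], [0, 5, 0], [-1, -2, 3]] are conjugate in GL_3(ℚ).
Yes.

Two matrices over a field are similar if and only if they have the same invariant factors.

Both A and B have characteristic polynomial (x - 5)(x - 4)^2 and minimal polynomial (x - 5)(x - 4)^2. Computing further, both have invariant factors (x - 5)(x - 4)^2. Hence A and B are similar.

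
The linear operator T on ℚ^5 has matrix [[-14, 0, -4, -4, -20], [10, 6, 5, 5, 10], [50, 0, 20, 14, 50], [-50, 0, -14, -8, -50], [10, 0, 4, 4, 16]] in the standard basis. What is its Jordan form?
The characteristic polynomial is det(xI - A) = (x - 6)^4(x + 4), so the eigenvalues are -4 (algebraic multiplicity 1), 6 (algebraic multiplicity 4).

For λ = -4: algebraic multiplicity 1 gives one 1×1 block.

For λ = 6: rank(A - 6I) = 2, rank((A - 6I)^2) = 1. The eigenspace has dimension 5 - 2 = 3, so there are 3 Jordan blocks; the rank sequence gives block sizes [2, 1, 1].

Assembling the blocks gives the Jordan form J above.

J = [[-4, 0, 0, 0, 0], [0, 6, 1, 0, 0], [0, 0, 6, 0, 0], [0, 0, 0, 6, 0], [0, 0, 0, 0, 6]]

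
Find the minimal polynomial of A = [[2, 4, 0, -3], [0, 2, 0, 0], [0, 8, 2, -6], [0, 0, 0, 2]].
The characteristic polynomial factors as (x - 2)^4. The minimal polynomial is ∏(x - λ)^{k_λ} where k_λ is the size of the largest Jordan block at λ.

For λ = 2: rank(A - 2I) = 1, and the largest Jordan block has size 2 (the smallest k with rank((A - 2I)^k) = rank((A - 2I)^(k+1))).

So m_A(x) = (x - 2)^2.

m_A(x) = (x - 2)^2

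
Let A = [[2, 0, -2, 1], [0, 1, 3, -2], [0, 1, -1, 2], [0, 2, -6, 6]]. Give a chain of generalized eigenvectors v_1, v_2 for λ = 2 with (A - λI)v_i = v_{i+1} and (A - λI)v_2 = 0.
We seek v_1 ∈ ker((A - 2I)^2) \ ker(A - 2I), then set v_{i+1} = (A - 2I) v_i.

One such chain is v_1 = [[-2, 4, -4, -7]]^T, v_2 = [[1, -2, 2, 4]]^T. Check: (A - 2I) v_2 = [[0, 0, 0, 0]]^T = 0.

v_1 = [[-2, 4, -4, -7]]^T, v_2 = [[1, -2, 2, 4]]^T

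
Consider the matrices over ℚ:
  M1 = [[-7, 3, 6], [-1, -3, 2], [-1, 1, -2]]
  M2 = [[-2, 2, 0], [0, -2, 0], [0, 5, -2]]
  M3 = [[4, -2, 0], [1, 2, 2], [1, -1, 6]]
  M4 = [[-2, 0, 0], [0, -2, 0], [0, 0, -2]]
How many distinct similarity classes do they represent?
Characteristic polynomials: χ_{M1} = (x + 4)^3, χ_{M2} = (x + 2)^3, χ_{M3} = (x - 4)^3, χ_{M4} = (x + 2)^3.

{M1}: invariant factors x + 4, (x + 4)^2.

{M2}: invariant factors x + 2, (x + 2)^2.

{M3}: invariant factors (x - 4)^3.

{M4}: invariant factors x + 2, x + 2, x + 2.

Matrices are similar if and only if their invariant-factor lists agree; the partition into similarity classes is {M1}, {M2}, {M3}, {M4}.

4 classes: {M1}, {M2}, {M3}, {M4}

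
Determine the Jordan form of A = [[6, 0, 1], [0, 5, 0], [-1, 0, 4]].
The characteristic polynomial is det(xI - A) = (x - 5)^3, so the eigenvalues are 5 (algebraic multiplicity 3).

For λ = 5: rank(A - 5I) = 1, rank((A - 5I)^2) = 0. The eigenspace has dimension 3 - 1 = 2, so there are 2 Jordan blocks; the rank sequence gives block sizes [2, 1].

Assembling the blocks gives the Jordan form J above.

J = [[5, 1, 0], [0, 5, 0], [0, 0, 5]]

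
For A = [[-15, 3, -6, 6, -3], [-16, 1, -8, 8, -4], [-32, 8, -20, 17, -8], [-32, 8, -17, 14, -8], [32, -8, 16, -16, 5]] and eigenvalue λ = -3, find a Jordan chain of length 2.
v_1 = [[0, 1, -1, -1, 0]]^T, v_2 = [[3, 4, 8, 8, -8]]^T

We seek v_1 ∈ ker((A + 3I)^2) \ ker(A + 3I), then set v_{i+1} = (A + 3I) v_i.

One such chain is v_1 = [[0, 1, -1, -1, 0]]^T, v_2 = [[3, 4, 8, 8, -8]]^T. Check: (A + 3I) v_2 = [[0, 0, 0, 0, 0]]^T = 0.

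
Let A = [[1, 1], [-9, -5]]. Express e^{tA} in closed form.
A has Jordan form J = [[-2, 1], [0, -2]] with A = PJP^{-1}, so e^{tA} = P e^{tJ} P^{-1}.

For a Jordan block J_k(λ), e^{tJ_k(λ)} = e^{λt} · (I + tN + t^2 N^2/2! + ... + t^{k-1} N^{k-1}/(k-1)!) where N is the nilpotent superdiagonal part.

Assembling the blocks and conjugating back gives the entries of e^{tA} as shown above.

e^{tA} = [[(3*t + 1)*e^{-2*t}, t*e^{-2*t}], [-9*t*e^{-2*t}, (1 - 3*t)*e^{-2*t}]]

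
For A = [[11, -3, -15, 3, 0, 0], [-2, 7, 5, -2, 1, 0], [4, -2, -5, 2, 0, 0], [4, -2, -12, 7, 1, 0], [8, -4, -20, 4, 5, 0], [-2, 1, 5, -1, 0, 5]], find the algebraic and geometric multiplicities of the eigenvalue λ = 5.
The characteristic polynomial is (x - 5)^6, so the factor x - 5 appears with exponent 6: the algebraic multiplicity is 6.

rank(A - 5I) = 3, so the eigenspace has dimension 6 - 3 = 3: the geometric multiplicity is 3.

Since 3 < 6, A is not diagonalizable.

algebraic multiplicity 6, geometric multiplicity 3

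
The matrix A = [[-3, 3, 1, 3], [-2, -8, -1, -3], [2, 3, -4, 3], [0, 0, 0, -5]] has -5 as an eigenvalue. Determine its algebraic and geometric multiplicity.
algebraic multiplicity 4, geometric multiplicity 3

The characteristic polynomial is (x + 5)^4, so the factor x + 5 appears with exponent 4: the algebraic multiplicity is 4.

rank(A + 5I) = 1, so the eigenspace has dimension 4 - 1 = 3: the geometric multiplicity is 3.

Since 3 < 4, A is not diagonalizable.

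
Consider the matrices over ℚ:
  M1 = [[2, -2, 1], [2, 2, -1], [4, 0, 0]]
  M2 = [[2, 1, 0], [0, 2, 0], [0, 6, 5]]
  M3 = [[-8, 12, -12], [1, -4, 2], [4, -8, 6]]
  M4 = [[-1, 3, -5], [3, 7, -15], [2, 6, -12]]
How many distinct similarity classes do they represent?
3 classes: {M1}, {M2}, {M3, M4}

Characteristic polynomials: χ_{M1} = x(x - 2)^2, χ_{M2} = (x - 5)(x - 2)^2, χ_{M3} = (x + 2)^3, χ_{M4} = (x + 2)^3.

{M1}: invariant factors x(x - 2)^2.

{M2}: invariant factors (x - 5)(x - 2)^2.

{M3, M4}: invariant factors x + 2, (x + 2)^2.

Matrices are similar if and only if their invariant-factor lists agree; the partition into similarity classes is {M1}, {M2}, {M3, M4}.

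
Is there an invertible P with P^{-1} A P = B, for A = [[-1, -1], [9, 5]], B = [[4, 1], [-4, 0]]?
Two matrices over a field are similar if and only if they have the same invariant factors.

Both A and B have characteristic polynomial (x - 2)^2 and minimal polynomial (x - 2)^2. Computing further, both have invariant factors (x - 2)^2. Hence A and B are similar.

Yes.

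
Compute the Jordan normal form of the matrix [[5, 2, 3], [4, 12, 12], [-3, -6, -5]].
The characteristic polynomial is det(xI - A) = (x - 4)^3, so the eigenvalues are 4 (algebraic multiplicity 3).

For λ = 4: rank(A - 4I) = 1, rank((A - 4I)^2) = 0. The eigenspace has dimension 3 - 1 = 2, so there are 2 Jordan blocks; the rank sequence gives block sizes [2, 1].

Assembling the blocks gives the Jordan form J above.

J = [[4, 1, 0], [0, 4, 0], [0, 0, 4]]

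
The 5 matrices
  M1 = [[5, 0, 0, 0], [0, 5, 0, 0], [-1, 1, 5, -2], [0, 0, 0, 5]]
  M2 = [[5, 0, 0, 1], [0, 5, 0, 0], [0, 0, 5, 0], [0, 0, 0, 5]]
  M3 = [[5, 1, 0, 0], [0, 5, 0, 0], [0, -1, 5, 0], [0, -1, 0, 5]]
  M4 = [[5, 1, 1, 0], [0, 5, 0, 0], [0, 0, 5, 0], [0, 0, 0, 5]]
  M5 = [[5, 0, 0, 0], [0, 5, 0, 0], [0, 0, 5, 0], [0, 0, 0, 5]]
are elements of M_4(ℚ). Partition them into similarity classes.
Characteristic polynomials: χ_{M1} = (x - 5)^4, χ_{M2} = (x - 5)^4, χ_{M3} = (x - 5)^4, χ_{M4} = (x - 5)^4, χ_{M5} = (x - 5)^4.

{M1, M2, M3, M4}: invariant factors x - 5, x - 5, (x - 5)^2.

{M5}: invariant factors x - 5, x - 5, x - 5, x - 5.

Matrices are similar if and only if their invariant-factor lists agree; the partition into similarity classes is {M1, M2, M3, M4}, {M5}.

2 classes: {M1, M2, M3, M4}, {M5}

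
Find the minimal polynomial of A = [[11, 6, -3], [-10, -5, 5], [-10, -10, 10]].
The characteristic polynomial factors as (x - 6)(x - 5)^2. The minimal polynomial is ∏(x - λ)^{k_λ} where k_λ is the size of the largest Jordan block at λ.

For λ = 5: rank(A - 5I) = 1, and the largest Jordan block has size 1 (the smallest k with rank((A - 5I)^k) = rank((A - 5I)^(k+1))).
For λ = 6: rank(A - 6I) = 2, and the largest Jordan block has size 1 (the smallest k with rank((A - 6I)^k) = rank((A - 6I)^(k+1))).

So m_A(x) = (x - 6)(x - 5).

m_A(x) = (x - 6)(x - 5)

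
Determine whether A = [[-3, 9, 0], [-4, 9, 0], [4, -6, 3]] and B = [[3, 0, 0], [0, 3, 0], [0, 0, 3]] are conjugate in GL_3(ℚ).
No.

Both have characteristic polynomial (x - 3)^3, but the minimal polynomial of A is (x - 3)^2 while the minimal polynomial of B is x - 3. The minimal polynomial is a similarity invariant, so A and B are not similar.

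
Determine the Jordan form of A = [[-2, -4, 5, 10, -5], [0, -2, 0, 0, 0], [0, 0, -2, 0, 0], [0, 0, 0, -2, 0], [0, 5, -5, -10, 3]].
The characteristic polynomial is det(xI - A) = (x - 3)(x + 2)^4, so the eigenvalues are -2 (algebraic multiplicity 4), 3 (algebraic multiplicity 1).

For λ = -2: rank(A + 2I) = 2, rank((A + 2I)^2) = 1. The eigenspace has dimension 5 - 2 = 3, so there are 3 Jordan blocks; the rank sequence gives block sizes [2, 1, 1].

For λ = 3: algebraic multiplicity 1 gives one 1×1 block.

Assembling the blocks gives the Jordan form J above.

J = [[-2, 1, 0, 0, 0], [0, -2, 0, 0, 0], [0, 0, -2, 0, 0], [0, 0, 0, -2, 0], [0, 0, 0, 0, 3]]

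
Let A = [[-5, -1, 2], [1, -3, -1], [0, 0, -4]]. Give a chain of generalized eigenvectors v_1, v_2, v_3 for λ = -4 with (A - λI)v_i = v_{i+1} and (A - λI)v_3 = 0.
We seek v_1 ∈ ker((A + 4I)^3) \ ker((A + 4I)^2), then set v_{i+1} = (A + 4I) v_i.

One such chain is v_1 = [[2, -2, 1]]^T, v_2 = [[2, -1, 0]]^T, v_3 = [[-1, 1, 0]]^T. Check: (A + 4I) v_3 = [[0, 0, 0]]^T = 0.

v_1 = [[2, -2, 1]]^T, v_2 = [[2, -1, 0]]^T, v_3 = [[-1, 1, 0]]^T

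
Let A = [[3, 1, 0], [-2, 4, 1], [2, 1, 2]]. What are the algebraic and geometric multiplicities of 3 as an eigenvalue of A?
algebraic multiplicity 3, geometric multiplicity 1

The characteristic polynomial is (x - 3)^3, so the factor x - 3 appears with exponent 3: the algebraic multiplicity is 3.

rank(A - 3I) = 2, so the eigenspace has dimension 3 - 2 = 1: the geometric multiplicity is 1.

Since 1 < 3, A is not diagonalizable.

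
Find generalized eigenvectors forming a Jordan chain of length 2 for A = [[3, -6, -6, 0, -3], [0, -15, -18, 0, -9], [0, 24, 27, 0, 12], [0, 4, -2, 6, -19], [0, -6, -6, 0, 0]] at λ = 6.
v_1 = [[1, 3, -4, 0, 1]]^T, v_2 = [[0, 0, 0, 1, 0]]^T

We seek v_1 ∈ ker((A - 6I)^2) \ ker(A - 6I), then set v_{i+1} = (A - 6I) v_i.

One such chain is v_1 = [[1, 3, -4, 0, 1]]^T, v_2 = [[0, 0, 0, 1, 0]]^T. Check: (A - 6I) v_2 = [[0, 0, 0, 0, 0]]^T = 0.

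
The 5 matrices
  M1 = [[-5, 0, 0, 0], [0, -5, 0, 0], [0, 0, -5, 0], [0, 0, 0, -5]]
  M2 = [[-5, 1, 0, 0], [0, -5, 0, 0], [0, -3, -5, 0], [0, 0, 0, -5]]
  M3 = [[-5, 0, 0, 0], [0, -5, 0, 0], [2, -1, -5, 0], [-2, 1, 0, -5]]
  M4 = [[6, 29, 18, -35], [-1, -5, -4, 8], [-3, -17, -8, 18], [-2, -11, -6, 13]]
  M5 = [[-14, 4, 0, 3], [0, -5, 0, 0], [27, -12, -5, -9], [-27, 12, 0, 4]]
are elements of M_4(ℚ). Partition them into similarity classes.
3 classes: {M1}, {M2, M3, M5}, {M4}

Characteristic polynomials: χ_{M1} = (x + 5)^4, χ_{M2} = (x + 5)^4, χ_{M3} = (x + 5)^4, χ_{M4} = x(x - 2)^3, χ_{M5} = (x + 5)^4.

{M1}: invariant factors x + 5, x + 5, x + 5, x + 5.

{M2, M3, M5}: invariant factors x + 5, x + 5, (x + 5)^2.

{M4}: invariant factors x(x - 2)^3.

Matrices are similar if and only if their invariant-factor lists agree; the partition into similarity classes is {M1}, {M2, M3, M5}, {M4}.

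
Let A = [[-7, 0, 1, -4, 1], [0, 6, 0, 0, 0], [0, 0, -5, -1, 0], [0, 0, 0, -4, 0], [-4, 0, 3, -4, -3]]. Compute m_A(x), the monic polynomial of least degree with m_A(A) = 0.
m_A(x) = (x - 6)(x + 4)(x + 5)^3

The characteristic polynomial factors as (x - 6)(x + 4)(x + 5)^3. The minimal polynomial is ∏(x - λ)^{k_λ} where k_λ is the size of the largest Jordan block at λ.

For λ = -5: rank(A + 5I) = 4, and the largest Jordan block has size 3 (the smallest k with rank((A + 5I)^k) = rank((A + 5I)^(k+1))).
For λ = -4: rank(A + 4I) = 4, and the largest Jordan block has size 1 (the smallest k with rank((A + 4I)^k) = rank((A + 4I)^(k+1))).
For λ = 6: rank(A - 6I) = 4, and the largest Jordan block has size 1 (the smallest k with rank((A - 6I)^k) = rank((A - 6I)^(k+1))).

So m_A(x) = (x - 6)(x + 4)(x + 5)^3.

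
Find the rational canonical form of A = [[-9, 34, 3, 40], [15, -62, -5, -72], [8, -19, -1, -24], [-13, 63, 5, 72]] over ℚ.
The invariant factors of A (the non-unit diagonal entries of the Smith normal form of xI - A over ℚ[x]) are (x - 2)^2(x + 2)^2, each dividing the next. The characteristic polynomial is their product, (x - 2)^2(x + 2)^2.

The rational canonical form is the block-diagonal matrix of companion matrices C(f_i):
R = [[0, 0, 0, -16], [1, 0, 0, 0], [0, 1, 0, 8], [0, 0, 1, 0]].

R = [[0, 0, 0, -16], [1, 0, 0, 0], [0, 1, 0, 8], [0, 0, 1, 0]]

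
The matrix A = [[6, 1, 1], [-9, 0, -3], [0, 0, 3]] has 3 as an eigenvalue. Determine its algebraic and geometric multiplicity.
The characteristic polynomial is (x - 3)^3, so the factor x - 3 appears with exponent 3: the algebraic multiplicity is 3.

rank(A - 3I) = 1, so the eigenspace has dimension 3 - 1 = 2: the geometric multiplicity is 2.

Since 2 < 3, A is not diagonalizable.

algebraic multiplicity 3, geometric multiplicity 2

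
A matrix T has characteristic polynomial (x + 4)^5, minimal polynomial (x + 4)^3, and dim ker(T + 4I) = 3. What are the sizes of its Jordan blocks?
Jordan blocks: (-4, 3), (-4, 1), (-4, 1)

λ = -4: algebraic multiplicity 5 (exponent in χ_T), largest block size 3 (exponent in m_T), 3 blocks (geometric multiplicity). These force block sizes [3, 1, 1].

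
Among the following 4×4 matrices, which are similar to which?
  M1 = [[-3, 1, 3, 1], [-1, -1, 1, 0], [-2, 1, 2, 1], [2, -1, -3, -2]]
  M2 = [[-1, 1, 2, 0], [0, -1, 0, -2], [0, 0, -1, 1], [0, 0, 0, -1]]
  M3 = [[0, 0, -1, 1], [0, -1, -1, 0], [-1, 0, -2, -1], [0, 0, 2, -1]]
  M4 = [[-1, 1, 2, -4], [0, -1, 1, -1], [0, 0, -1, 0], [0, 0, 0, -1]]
2 classes: {M1, M3, M4}, {M2}

Characteristic polynomials: χ_{M1} = (x + 1)^4, χ_{M2} = (x + 1)^4, χ_{M3} = (x + 1)^4, χ_{M4} = (x + 1)^4.

{M1, M3, M4}: invariant factors x + 1, (x + 1)^3.

{M2}: invariant factors (x + 1)^2, (x + 1)^2.

Matrices are similar if and only if their invariant-factor lists agree; the partition into similarity classes is {M1, M3, M4}, {M2}.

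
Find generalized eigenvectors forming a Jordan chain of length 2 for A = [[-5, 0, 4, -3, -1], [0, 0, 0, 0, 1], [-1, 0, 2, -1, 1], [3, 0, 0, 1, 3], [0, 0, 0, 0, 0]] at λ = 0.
v_1 = [[1, 0, 1, 0, 0]]^T, v_2 = [[-1, 0, 1, 3, 0]]^T

We seek v_1 ∈ ker(A^2) \ ker(A), then set v_{i+1} = A v_i.

One such chain is v_1 = [[1, 0, 1, 0, 0]]^T, v_2 = [[-1, 0, 1, 3, 0]]^T. Check: A v_2 = [[0, 0, 0, 0, 0]]^T = 0.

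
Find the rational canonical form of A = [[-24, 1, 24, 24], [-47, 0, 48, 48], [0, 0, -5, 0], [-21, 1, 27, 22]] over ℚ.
R = [[-5, 0, 0, 0], [0, 0, 0, 50], [0, 1, 0, 25], [0, 0, 1, -2]]

The invariant factors of A (the non-unit diagonal entries of the Smith normal form of xI - A over ℚ[x]) are x + 5, (x - 5)(x + 2)(x + 5), each dividing the next. The characteristic polynomial is their product, (x - 5)(x + 2)(x + 5)^2.

The rational canonical form is the block-diagonal matrix of companion matrices C(f_i):
R = [[-5, 0, 0, 0], [0, 0, 0, 50], [0, 1, 0, 25], [0, 0, 1, -2]].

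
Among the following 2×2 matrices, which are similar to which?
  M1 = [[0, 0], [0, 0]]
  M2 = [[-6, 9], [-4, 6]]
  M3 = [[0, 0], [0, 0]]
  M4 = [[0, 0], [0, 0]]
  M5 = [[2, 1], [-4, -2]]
Characteristic polynomials: χ_{M1} = x^2, χ_{M2} = x^2, χ_{M3} = x^2, χ_{M4} = x^2, χ_{M5} = x^2.

{M1, M3, M4}: invariant factors x, x.

{M2, M5}: invariant factors x^2.

Matrices are similar if and only if their invariant-factor lists agree; the partition into similarity classes is {M1, M3, M4}, {M2, M5}.

2 classes: {M1, M3, M4}, {M2, M5}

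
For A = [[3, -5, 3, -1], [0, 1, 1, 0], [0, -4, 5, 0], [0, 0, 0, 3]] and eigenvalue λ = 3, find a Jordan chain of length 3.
We seek v_1 ∈ ker((A - 3I)^3) \ ker((A - 3I)^2), then set v_{i+1} = (A - 3I) v_i.

One such chain is v_1 = [[0, -2, -3, 1]]^T, v_2 = [[0, 1, 2, 0]]^T, v_3 = [[1, 0, 0, 0]]^T. Check: (A - 3I) v_3 = [[0, 0, 0, 0]]^T = 0.

v_1 = [[0, -2, -3, 1]]^T, v_2 = [[0, 1, 2, 0]]^T, v_3 = [[1, 0, 0, 0]]^T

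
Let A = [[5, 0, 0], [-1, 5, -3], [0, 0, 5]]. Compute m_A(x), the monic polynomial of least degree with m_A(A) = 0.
m_A(x) = (x - 5)^2

The characteristic polynomial factors as (x - 5)^3. The minimal polynomial is ∏(x - λ)^{k_λ} where k_λ is the size of the largest Jordan block at λ.

For λ = 5: rank(A - 5I) = 1, and the largest Jordan block has size 2 (the smallest k with rank((A - 5I)^k) = rank((A - 5I)^(k+1))).

So m_A(x) = (x - 5)^2.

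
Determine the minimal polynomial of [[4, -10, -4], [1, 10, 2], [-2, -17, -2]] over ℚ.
m_A(x) = (x - 4)^3

The characteristic polynomial factors as (x - 4)^3. The minimal polynomial is ∏(x - λ)^{k_λ} where k_λ is the size of the largest Jordan block at λ.

For λ = 4: rank(A - 4I) = 2, and the largest Jordan block has size 3 (the smallest k with rank((A - 4I)^k) = rank((A - 4I)^(k+1))).

So m_A(x) = (x - 4)^3.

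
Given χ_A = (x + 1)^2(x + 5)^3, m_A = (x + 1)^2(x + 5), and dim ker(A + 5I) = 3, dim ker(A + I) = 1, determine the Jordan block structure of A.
λ = -5: algebraic multiplicity 3 (exponent in χ_A), largest block size 1 (exponent in m_A), 3 blocks (geometric multiplicity). These force block sizes [1, 1, 1].
λ = -1: algebraic multiplicity 2 (exponent in χ_A), largest block size 2 (exponent in m_A), 1 block (geometric multiplicity). This forces block sizes [2].

Jordan blocks: (-5, 1), (-5, 1), (-5, 1), (-1, 2)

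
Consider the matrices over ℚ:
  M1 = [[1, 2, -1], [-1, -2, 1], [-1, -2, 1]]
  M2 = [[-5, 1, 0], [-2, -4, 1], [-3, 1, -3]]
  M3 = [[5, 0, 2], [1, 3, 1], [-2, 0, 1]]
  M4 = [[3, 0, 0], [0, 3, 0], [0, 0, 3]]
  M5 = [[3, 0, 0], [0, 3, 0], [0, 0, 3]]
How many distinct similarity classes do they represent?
Characteristic polynomials: χ_{M1} = x^3, χ_{M2} = (x + 4)^3, χ_{M3} = (x - 3)^3, χ_{M4} = (x - 3)^3, χ_{M5} = (x - 3)^3.

{M1}: invariant factors x, x^2.

{M2}: invariant factors (x + 4)^3.

{M3}: invariant factors x - 3, (x - 3)^2.

{M4, M5}: invariant factors x - 3, x - 3, x - 3.

Matrices are similar if and only if their invariant-factor lists agree; the partition into similarity classes is {M1}, {M2}, {M3}, {M4, M5}.

4 classes: {M1}, {M2}, {M3}, {M4, M5}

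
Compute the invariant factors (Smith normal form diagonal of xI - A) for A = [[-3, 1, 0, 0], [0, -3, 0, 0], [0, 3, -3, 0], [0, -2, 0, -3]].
The Jordan structure of A has elementary divisors (x + 3)^2, (x + 3), (x + 3). Arranging the block sizes at each eigenvalue in decreasing order and taking row products gives the invariant factors.

Invariant factors (smallest first, each dividing the next): x + 3, x + 3, (x + 3)^2.

Check: the last factor (x + 3)^2 is the minimal polynomial, and the product (x + 3)^4 is the characteristic polynomial.

x + 3, x + 3, (x + 3)^2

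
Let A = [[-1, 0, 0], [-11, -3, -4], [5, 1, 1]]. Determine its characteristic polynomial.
xI - A = [[x + 1, 0, 0], [11, x + 3, 4], [-5, -1, x - 1]].

Expanding det(xI - A) along the first row:
det(xI - A) = + (x + 1)·det([[x + 3, 4], [-1, x - 1]]) - (0)·det([[11, 4], [-5, x - 1]]) + (0)·det([[11, x + 3], [-5, -1]]).

Evaluating gives χ_A(x) = x^3 + 3x^2 + 3x + 1 = (x + 1)^3.

χ_A(x) = (x + 1)^3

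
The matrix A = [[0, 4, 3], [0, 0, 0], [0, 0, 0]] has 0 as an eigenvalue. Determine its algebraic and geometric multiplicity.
The characteristic polynomial is x^3, so the factor x appears with exponent 3: the algebraic multiplicity is 3.

rank(A) = 1, so the eigenspace has dimension 3 - 1 = 2: the geometric multiplicity is 2.

Since 2 < 3, A is not diagonalizable.

algebraic multiplicity 3, geometric multiplicity 2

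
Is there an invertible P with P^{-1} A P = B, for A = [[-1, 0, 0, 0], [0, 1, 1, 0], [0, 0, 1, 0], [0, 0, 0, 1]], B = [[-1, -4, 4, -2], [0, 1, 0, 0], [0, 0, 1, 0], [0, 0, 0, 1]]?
Both have characteristic polynomial (x - 1)^3(x + 1), but the minimal polynomial of A is (x - 1)^2(x + 1) while the minimal polynomial of B is (x - 1)(x + 1). The minimal polynomial is a similarity invariant, so A and B are not similar.

No.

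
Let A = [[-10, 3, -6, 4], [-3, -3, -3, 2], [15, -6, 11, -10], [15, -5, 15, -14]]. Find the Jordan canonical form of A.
J = [[-4, 1, 0, 0], [0, -4, 1, 0], [0, 0, -4, 0], [0, 0, 0, -4]]

The characteristic polynomial is det(xI - A) = (x + 4)^4, so the eigenvalues are -4 (algebraic multiplicity 4).

For λ = -4: rank(A + 4I) = 2, rank((A + 4I)^2) = 1, rank((A + 4I)^3) = 0. The eigenspace has dimension 4 - 2 = 2, so there are 2 Jordan blocks; the rank sequence gives block sizes [3, 1].

Assembling the blocks gives the Jordan form J above.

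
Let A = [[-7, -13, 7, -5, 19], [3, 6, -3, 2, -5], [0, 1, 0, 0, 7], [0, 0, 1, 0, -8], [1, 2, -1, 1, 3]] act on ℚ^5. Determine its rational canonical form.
The invariant factors of A (the non-unit diagonal entries of the Smith normal form of xI - A over ℚ[x]) are (x - 1)^2(x^3 + 2x - 5), each dividing the next. The characteristic polynomial is their product, (x - 1)^2(x^3 + 2x - 5).

The rational canonical form is the block-diagonal matrix of companion matrices C(f_i):
R = [[0, 0, 0, 0, 5], [1, 0, 0, 0, -12], [0, 1, 0, 0, 9], [0, 0, 1, 0, -3], [0, 0, 0, 1, 2]].

Note the characteristic polynomial does not split into linear factors over ℚ, so A has no Jordan form over ℚ; the rational canonical form exists over any field.

R = [[0, 0, 0, 0, 5], [1, 0, 0, 0, -12], [0, 1, 0, 0, 9], [0, 0, 1, 0, -3], [0, 0, 0, 1, 2]]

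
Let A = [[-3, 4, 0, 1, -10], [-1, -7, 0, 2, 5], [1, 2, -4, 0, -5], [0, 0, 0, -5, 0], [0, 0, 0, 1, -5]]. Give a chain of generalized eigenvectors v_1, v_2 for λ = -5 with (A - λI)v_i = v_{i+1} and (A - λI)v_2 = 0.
v_1 = [[2, 2, -1, 0, 1]]^T, v_2 = [[2, -1, 0, 0, 0]]^T

We seek v_1 ∈ ker((A + 5I)^2) \ ker(A + 5I), then set v_{i+1} = (A + 5I) v_i.

One such chain is v_1 = [[2, 2, -1, 0, 1]]^T, v_2 = [[2, -1, 0, 0, 0]]^T. Check: (A + 5I) v_2 = [[0, 0, 0, 0, 0]]^T = 0.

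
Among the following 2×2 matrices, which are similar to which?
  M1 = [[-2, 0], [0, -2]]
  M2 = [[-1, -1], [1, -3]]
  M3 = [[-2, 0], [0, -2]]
2 classes: {M1, M3}, {M2}

Characteristic polynomials: χ_{M1} = (x + 2)^2, χ_{M2} = (x + 2)^2, χ_{M3} = (x + 2)^2.

{M1, M3}: invariant factors x + 2, x + 2.

{M2}: invariant factors (x + 2)^2.

Matrices are similar if and only if their invariant-factor lists agree; the partition into similarity classes is {M1, M3}, {M2}.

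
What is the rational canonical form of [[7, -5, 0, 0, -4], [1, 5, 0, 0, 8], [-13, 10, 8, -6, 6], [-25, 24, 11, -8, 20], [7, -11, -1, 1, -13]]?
R = [[0, 0, 0, 0, -20], [1, 0, 0, 0, 36], [0, 1, 0, 0, -32], [0, 0, 1, 0, 12], [0, 0, 0, 1, -1]]

The invariant factors of A (the non-unit diagonal entries of the Smith normal form of xI - A over ℚ[x]) are (x + 5)(x^2 - 2x + 2)^2, each dividing the next. The characteristic polynomial is their product, (x + 5)(x^2 - 2x + 2)^2.

The rational canonical form is the block-diagonal matrix of companion matrices C(f_i):
R = [[0, 0, 0, 0, -20], [1, 0, 0, 0, 36], [0, 1, 0, 0, -32], [0, 0, 1, 0, 12], [0, 0, 0, 1, -1]].

Note the characteristic polynomial does not split into linear factors over ℚ, so A has no Jordan form over ℚ; the rational canonical form exists over any field.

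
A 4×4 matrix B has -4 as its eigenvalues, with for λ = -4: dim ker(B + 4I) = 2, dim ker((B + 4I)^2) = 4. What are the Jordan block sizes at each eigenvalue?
λ = -4: successive nullity increments [2, 2] count blocks of size ≥ k; block sizes are [2, 2].

Jordan blocks: (-4, 2), (-4, 2)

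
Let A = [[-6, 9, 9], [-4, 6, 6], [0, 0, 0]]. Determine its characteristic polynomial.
χ_A(x) = x^3

xI - A = [[x + 6, -9, -9], [4, x - 6, -6], [0, 0, x]].

Expanding det(xI - A) along the first row:
det(xI - A) = + (x + 6)·det([[x - 6, -6], [0, x]]) - (-9)·det([[4, -6], [0, x]]) + (-9)·det([[4, x - 6], [0, 0]]).

Evaluating gives χ_A(x) = x^3.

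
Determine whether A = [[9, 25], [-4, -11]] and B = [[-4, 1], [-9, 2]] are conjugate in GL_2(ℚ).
Yes.

Two matrices over a field are similar if and only if they have the same invariant factors.

Both A and B have characteristic polynomial (x + 1)^2 and minimal polynomial (x + 1)^2. Computing further, both have invariant factors (x + 1)^2. Hence A and B are similar.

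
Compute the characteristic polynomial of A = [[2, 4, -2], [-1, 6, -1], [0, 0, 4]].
χ_A(x) = (x - 4)^3

xI - A = [[x - 2, -4, 2], [1, x - 6, 1], [0, 0, x - 4]].

Expanding det(xI - A) along the first row:
det(xI - A) = + (x - 2)·det([[x - 6, 1], [0, x - 4]]) - (-4)·det([[1, 1], [0, x - 4]]) + (2)·det([[1, x - 6], [0, 0]]).

Evaluating gives χ_A(x) = x^3 - 12x^2 + 48x - 64 = (x - 4)^3.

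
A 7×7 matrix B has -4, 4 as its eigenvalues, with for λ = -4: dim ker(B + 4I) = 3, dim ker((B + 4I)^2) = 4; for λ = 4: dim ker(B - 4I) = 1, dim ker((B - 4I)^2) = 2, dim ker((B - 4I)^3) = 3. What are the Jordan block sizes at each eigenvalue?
Jordan blocks: (-4, 2), (-4, 1), (-4, 1), (4, 3)

λ = -4: successive nullity increments [3, 1] count blocks of size ≥ k; block sizes are [2, 1, 1].
λ = 4: successive nullity increments [1, 1, 1] count blocks of size ≥ k; block sizes are [3].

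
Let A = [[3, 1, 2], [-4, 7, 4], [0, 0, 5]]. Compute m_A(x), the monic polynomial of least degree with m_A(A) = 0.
m_A(x) = (x - 5)^2

The characteristic polynomial factors as (x - 5)^3. The minimal polynomial is ∏(x - λ)^{k_λ} where k_λ is the size of the largest Jordan block at λ.

For λ = 5: rank(A - 5I) = 1, and the largest Jordan block has size 2 (the smallest k with rank((A - 5I)^k) = rank((A - 5I)^(k+1))).

So m_A(x) = (x - 5)^2.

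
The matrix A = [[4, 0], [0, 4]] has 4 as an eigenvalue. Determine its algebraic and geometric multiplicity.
The characteristic polynomial is (x - 4)^2, so the factor x - 4 appears with exponent 2: the algebraic multiplicity is 2.

rank(A - 4I) = 0, so the eigenspace has dimension 2 - 0 = 2: the geometric multiplicity is 2.

algebraic multiplicity 2, geometric multiplicity 2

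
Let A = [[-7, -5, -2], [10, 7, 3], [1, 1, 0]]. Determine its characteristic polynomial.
xI - A = [[x + 7, 5, 2], [-10, x - 7, -3], [-1, -1, x]].

Expanding det(xI - A) along the first row:
det(xI - A) = + (x + 7)·det([[x - 7, -3], [-1, x]]) - (5)·det([[-10, -3], [-1, x]]) + (2)·det([[-10, x - 7], [-1, -1]]).

Evaluating gives χ_A(x) = x^3.

χ_A(x) = x^3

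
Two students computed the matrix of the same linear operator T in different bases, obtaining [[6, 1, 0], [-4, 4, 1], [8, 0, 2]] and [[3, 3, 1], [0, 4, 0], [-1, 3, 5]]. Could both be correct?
No.

Both have characteristic polynomial (x - 4)^3, but the minimal polynomial of A is (x - 4)^3 while the minimal polynomial of B is (x - 4)^2. The minimal polynomial is a similarity invariant, so A and B are not similar.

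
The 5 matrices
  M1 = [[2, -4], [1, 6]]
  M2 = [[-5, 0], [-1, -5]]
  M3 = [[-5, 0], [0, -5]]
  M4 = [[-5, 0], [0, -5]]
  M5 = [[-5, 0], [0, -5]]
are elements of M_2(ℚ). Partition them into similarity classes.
3 classes: {M1}, {M2}, {M3, M4, M5}

Characteristic polynomials: χ_{M1} = (x - 4)^2, χ_{M2} = (x + 5)^2, χ_{M3} = (x + 5)^2, χ_{M4} = (x + 5)^2, χ_{M5} = (x + 5)^2.

{M1}: invariant factors (x - 4)^2.

{M2}: invariant factors (x + 5)^2.

{M3, M4, M5}: invariant factors x + 5, x + 5.

Matrices are similar if and only if their invariant-factor lists agree; the partition into similarity classes is {M1}, {M2}, {M3, M4, M5}.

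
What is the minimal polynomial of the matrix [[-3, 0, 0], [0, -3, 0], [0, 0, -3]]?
The characteristic polynomial factors as (x + 3)^3. The minimal polynomial is ∏(x - λ)^{k_λ} where k_λ is the size of the largest Jordan block at λ.

For λ = -3: rank(A + 3I) = 0, and the largest Jordan block has size 1 (the smallest k with rank((A + 3I)^k) = rank((A + 3I)^(k+1))).

So m_A(x) = x + 3.

m_A(x) = x + 3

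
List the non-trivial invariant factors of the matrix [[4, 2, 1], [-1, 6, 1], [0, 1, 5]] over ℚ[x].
(x - 5)^3

The Jordan structure of A has elementary divisors (x - 5)^3. Arranging the block sizes at each eigenvalue in decreasing order and taking row products gives the invariant factors.

Invariant factors (smallest first, each dividing the next): (x - 5)^3.

Check: the last factor (x - 5)^3 is the minimal polynomial, and the product (x - 5)^3 is the characteristic polynomial.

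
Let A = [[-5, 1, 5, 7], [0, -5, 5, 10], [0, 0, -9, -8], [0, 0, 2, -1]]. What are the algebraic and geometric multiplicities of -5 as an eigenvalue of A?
algebraic multiplicity 4, geometric multiplicity 2

The characteristic polynomial is (x + 5)^4, so the factor x + 5 appears with exponent 4: the algebraic multiplicity is 4.

rank(A + 5I) = 2, so the eigenspace has dimension 4 - 2 = 2: the geometric multiplicity is 2.

Since 2 < 4, A is not diagonalizable.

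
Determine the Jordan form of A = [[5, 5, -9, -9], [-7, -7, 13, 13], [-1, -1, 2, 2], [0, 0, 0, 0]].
The characteristic polynomial is det(xI - A) = x^4, so the eigenvalues are 0 (algebraic multiplicity 4).

For λ = 0: rank(A) = 2, rank(A^2) = 1, rank(A^3) = 0. The eigenspace has dimension 4 - 2 = 2, so there are 2 Jordan blocks; the rank sequence gives block sizes [3, 1].

Assembling the blocks gives the Jordan form J above.

J = [[0, 1, 0, 0], [0, 0, 1, 0], [0, 0, 0, 0], [0, 0, 0, 0]]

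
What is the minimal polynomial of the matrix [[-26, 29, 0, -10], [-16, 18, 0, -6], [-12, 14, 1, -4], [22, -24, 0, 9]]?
The characteristic polynomial factors as x^2(x - 1)^2. The minimal polynomial is ∏(x - λ)^{k_λ} where k_λ is the size of the largest Jordan block at λ.

For λ = 0: rank(A) = 3, and the largest Jordan block has size 2 (the smallest k with rank(A^k) = rank(A^(k+1))).
For λ = 1: rank(A - I) = 2, and the largest Jordan block has size 1 (the smallest k with rank((A - I)^k) = rank((A - I)^(k+1))).

So m_A(x) = x^2(x - 1).

m_A(x) = x^2(x - 1)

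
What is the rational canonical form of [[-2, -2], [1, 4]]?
The invariant factors of A (the non-unit diagonal entries of the Smith normal form of xI - A over ℚ[x]) are x^2 - 2x - 6, each dividing the next. The characteristic polynomial is their product, x^2 - 2x - 6.

The rational canonical form is the block-diagonal matrix of companion matrices C(f_i):
R = [[0, 6], [1, 2]].

Note the characteristic polynomial does not split into linear factors over ℚ, so A has no Jordan form over ℚ; the rational canonical form exists over any field.

R = [[0, 6], [1, 2]]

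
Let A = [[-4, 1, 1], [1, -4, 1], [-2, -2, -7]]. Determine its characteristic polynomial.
xI - A = [[x + 4, -1, -1], [-1, x + 4, -1], [2, 2, x + 7]].

Expanding det(xI - A) along the first row:
det(xI - A) = + (x + 4)·det([[x + 4, -1], [2, x + 7]]) - (-1)·det([[-1, -1], [2, x + 7]]) + (-1)·det([[-1, x + 4], [2, 2]]).

Evaluating gives χ_A(x) = x^3 + 15x^2 + 75x + 125 = (x + 5)^3.

χ_A(x) = (x + 5)^3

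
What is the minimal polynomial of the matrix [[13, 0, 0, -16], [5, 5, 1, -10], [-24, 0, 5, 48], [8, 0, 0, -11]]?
The characteristic polynomial factors as (x - 5)^3(x + 3). The minimal polynomial is ∏(x - λ)^{k_λ} where k_λ is the size of the largest Jordan block at λ.

For λ = -3: rank(A + 3I) = 3, and the largest Jordan block has size 1 (the smallest k with rank((A + 3I)^k) = rank((A + 3I)^(k+1))).
For λ = 5: rank(A - 5I) = 2, and the largest Jordan block has size 2 (the smallest k with rank((A - 5I)^k) = rank((A - 5I)^(k+1))).

So m_A(x) = (x - 5)^2(x + 3).

m_A(x) = (x - 5)^2(x + 3)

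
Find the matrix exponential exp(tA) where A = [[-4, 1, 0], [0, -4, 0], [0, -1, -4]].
A has Jordan form J = [[-4, 1, 0], [0, -4, 0], [0, 0, -4]] with A = PJP^{-1}, so e^{tA} = P e^{tJ} P^{-1}.

For a Jordan block J_k(λ), e^{tJ_k(λ)} = e^{λt} · (I + tN + t^2 N^2/2! + ... + t^{k-1} N^{k-1}/(k-1)!) where N is the nilpotent superdiagonal part.

Assembling the blocks and conjugating back gives the entries of e^{tA} as shown above.

e^{tA} = [[e^{-4*t}, t*e^{-4*t}, 0], [0, e^{-4*t}, 0], [0, -t*e^{-4*t}, e^{-4*t}]]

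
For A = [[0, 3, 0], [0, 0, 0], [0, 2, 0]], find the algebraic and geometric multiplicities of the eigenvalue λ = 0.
The characteristic polynomial is x^3, so the factor x appears with exponent 3: the algebraic multiplicity is 3.

rank(A) = 1, so the eigenspace has dimension 3 - 1 = 2: the geometric multiplicity is 2.

Since 2 < 3, A is not diagonalizable.

algebraic multiplicity 3, geometric multiplicity 2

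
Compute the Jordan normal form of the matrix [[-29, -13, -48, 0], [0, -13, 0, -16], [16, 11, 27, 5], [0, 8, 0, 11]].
The characteristic polynomial is det(xI - A) = (x - 3)^2(x + 5)^2, so the eigenvalues are -5 (algebraic multiplicity 2), 3 (algebraic multiplicity 2).

For λ = -5: rank(A + 5I) = 3, rank((A + 5I)^2) = 2. The eigenspace has dimension 4 - 3 = 1, so there is 1 Jordan block; the rank sequence gives block sizes [2].

For λ = 3: rank(A - 3I) = 3, rank((A - 3I)^2) = 2. The eigenspace has dimension 4 - 3 = 1, so there is 1 Jordan block; the rank sequence gives block sizes [2].

Assembling the blocks gives the Jordan form J above.

J = [[-5, 1, 0, 0], [0, -5, 0, 0], [0, 0, 3, 1], [0, 0, 0, 3]]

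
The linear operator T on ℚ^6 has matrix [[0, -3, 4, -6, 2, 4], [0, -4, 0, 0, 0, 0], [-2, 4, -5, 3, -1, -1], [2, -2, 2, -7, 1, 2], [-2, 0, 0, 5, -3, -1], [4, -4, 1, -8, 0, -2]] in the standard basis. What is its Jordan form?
The characteristic polynomial is det(xI - A) = (x + 3)^3(x + 4)^3, so the eigenvalues are -4 (algebraic multiplicity 3), -3 (algebraic multiplicity 3).

For λ = -4: rank(A + 4I) = 4, rank((A + 4I)^2) = 3. The eigenspace has dimension 6 - 4 = 2, so there are 2 Jordan blocks; the rank sequence gives block sizes [2, 1].

For λ = -3: rank(A + 3I) = 5, rank((A + 3I)^2) = 4, rank((A + 3I)^3) = 3. The eigenspace has dimension 6 - 5 = 1, so there is 1 Jordan block; the rank sequence gives block sizes [3].

Assembling the blocks gives the Jordan form J above.

J = [[-4, 1, 0, 0, 0, 0], [0, -4, 0, 0, 0, 0], [0, 0, -4, 0, 0, 0], [0, 0, 0, -3, 1, 0], [0, 0, 0, 0, -3, 1], [0, 0, 0, 0, 0, -3]]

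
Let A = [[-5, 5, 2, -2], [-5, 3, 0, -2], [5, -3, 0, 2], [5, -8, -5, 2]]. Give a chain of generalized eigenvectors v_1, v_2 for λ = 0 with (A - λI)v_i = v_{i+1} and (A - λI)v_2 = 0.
v_1 = [[0, 1, -1, 1]]^T, v_2 = [[1, 1, -1, -1]]^T

We seek v_1 ∈ ker(A^2) \ ker(A), then set v_{i+1} = A v_i.

One such chain is v_1 = [[0, 1, -1, 1]]^T, v_2 = [[1, 1, -1, -1]]^T. Check: A v_2 = [[0, 0, 0, 0]]^T = 0.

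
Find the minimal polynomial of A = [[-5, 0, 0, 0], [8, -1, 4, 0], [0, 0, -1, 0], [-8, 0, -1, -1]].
The characteristic polynomial factors as (x + 1)^3(x + 5). The minimal polynomial is ∏(x - λ)^{k_λ} where k_λ is the size of the largest Jordan block at λ.

For λ = -5: rank(A + 5I) = 3, and the largest Jordan block has size 1 (the smallest k with rank((A + 5I)^k) = rank((A + 5I)^(k+1))).
For λ = -1: rank(A + I) = 2, and the largest Jordan block has size 2 (the smallest k with rank((A + I)^k) = rank((A + I)^(k+1))).

So m_A(x) = (x + 1)^2(x + 5).

m_A(x) = (x + 1)^2(x + 5)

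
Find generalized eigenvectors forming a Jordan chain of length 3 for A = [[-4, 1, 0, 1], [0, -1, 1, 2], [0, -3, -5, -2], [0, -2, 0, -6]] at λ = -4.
We seek v_1 ∈ ker((A + 4I)^3) \ ker((A + 4I)^2), then set v_{i+1} = (A + 4I) v_i.

One such chain is v_1 = [[0, 0, 1, 0]]^T, v_2 = [[0, 1, -1, 0]]^T, v_3 = [[1, 2, -2, -2]]^T. Check: (A + 4I) v_3 = [[0, 0, 0, 0]]^T = 0.

v_1 = [[0, 0, 1, 0]]^T, v_2 = [[0, 1, -1, 0]]^T, v_3 = [[1, 2, -2, -2]]^T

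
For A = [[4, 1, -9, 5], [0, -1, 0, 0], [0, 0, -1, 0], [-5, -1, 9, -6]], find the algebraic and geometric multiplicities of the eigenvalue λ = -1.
algebraic multiplicity 4, geometric multiplicity 3

The characteristic polynomial is (x + 1)^4, so the factor x + 1 appears with exponent 4: the algebraic multiplicity is 4.

rank(A + I) = 1, so the eigenspace has dimension 4 - 1 = 3: the geometric multiplicity is 3.

Since 3 < 4, A is not diagonalizable.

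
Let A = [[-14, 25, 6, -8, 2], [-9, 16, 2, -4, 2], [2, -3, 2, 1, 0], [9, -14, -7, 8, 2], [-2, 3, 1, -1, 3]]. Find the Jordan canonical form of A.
The characteristic polynomial is det(xI - A) = (x - 3)^5, so the eigenvalues are 3 (algebraic multiplicity 5).

For λ = 3: rank(A - 3I) = 2, rank((A - 3I)^2) = 0. The eigenspace has dimension 5 - 2 = 3, so there are 3 Jordan blocks; the rank sequence gives block sizes [2, 2, 1].

Assembling the blocks gives the Jordan form J above.

J = [[3, 1, 0, 0, 0], [0, 3, 0, 0, 0], [0, 0, 3, 1, 0], [0, 0, 0, 3, 0], [0, 0, 0, 0, 3]]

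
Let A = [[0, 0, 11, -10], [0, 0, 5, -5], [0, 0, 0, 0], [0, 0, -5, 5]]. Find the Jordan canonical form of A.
J = [[0, 1, 0, 0], [0, 0, 0, 0], [0, 0, 0, 0], [0, 0, 0, 5]]

The characteristic polynomial is det(xI - A) = x^3(x - 5), so the eigenvalues are 0 (algebraic multiplicity 3), 5 (algebraic multiplicity 1).

For λ = 0: rank(A) = 2, rank(A^2) = 1. The eigenspace has dimension 4 - 2 = 2, so there are 2 Jordan blocks; the rank sequence gives block sizes [2, 1].

For λ = 5: algebraic multiplicity 1 gives one 1×1 block.

Assembling the blocks gives the Jordan form J above.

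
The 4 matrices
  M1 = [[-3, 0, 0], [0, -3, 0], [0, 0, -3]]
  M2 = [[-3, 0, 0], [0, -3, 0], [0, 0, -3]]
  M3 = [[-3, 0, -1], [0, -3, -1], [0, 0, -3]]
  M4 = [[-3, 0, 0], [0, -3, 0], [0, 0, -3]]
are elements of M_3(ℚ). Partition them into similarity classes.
2 classes: {M1, M2, M4}, {M3}

Characteristic polynomials: χ_{M1} = (x + 3)^3, χ_{M2} = (x + 3)^3, χ_{M3} = (x + 3)^3, χ_{M4} = (x + 3)^3.

{M1, M2, M4}: invariant factors x + 3, x + 3, x + 3.

{M3}: invariant factors x + 3, (x + 3)^2.

Matrices are similar if and only if their invariant-factor lists agree; the partition into similarity classes is {M1, M2, M4}, {M3}.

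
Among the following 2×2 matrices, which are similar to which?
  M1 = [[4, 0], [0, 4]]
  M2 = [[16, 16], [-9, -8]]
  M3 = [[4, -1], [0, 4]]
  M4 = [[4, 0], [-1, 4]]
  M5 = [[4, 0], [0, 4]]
2 classes: {M1, M5}, {M2, M3, M4}

Characteristic polynomials: χ_{M1} = (x - 4)^2, χ_{M2} = (x - 4)^2, χ_{M3} = (x - 4)^2, χ_{M4} = (x - 4)^2, χ_{M5} = (x - 4)^2.

{M1, M5}: invariant factors x - 4, x - 4.

{M2, M3, M4}: invariant factors (x - 4)^2.

Matrices are similar if and only if their invariant-factor lists agree; the partition into similarity classes is {M1, M5}, {M2, M3, M4}.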